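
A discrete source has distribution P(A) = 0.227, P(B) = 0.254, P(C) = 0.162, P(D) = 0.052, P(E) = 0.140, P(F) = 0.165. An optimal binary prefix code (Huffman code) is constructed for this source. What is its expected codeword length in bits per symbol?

Repeatedly combine the two least-probable nodes; the expected code length is the sum of the merged weights.
merge 13/250 + 7/50 → 24/125
merge 81/500 + 33/200 → 327/1000
merge 24/125 + 227/1000 → 419/1000
merge 127/500 + 327/1000 → 581/1000
merge 419/1000 + 581/1000 → 1
L = 24/125 + 327/1000 + 419/1000 + 581/1000 + 1 = 2519/1000 = 2.519 bits/symbol.

2.519 bits/symbol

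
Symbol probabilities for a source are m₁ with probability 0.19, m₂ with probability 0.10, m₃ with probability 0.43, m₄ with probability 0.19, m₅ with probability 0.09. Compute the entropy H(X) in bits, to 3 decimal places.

2.079 bits

H = −Σ pᵢ log₂ pᵢ.
−0.19·log₂(0.19) = 0.4552
−0.10·log₂(0.10) = 0.3322
−0.43·log₂(0.43) = 0.5236
−0.19·log₂(0.19) = 0.4552
−0.09·log₂(0.09) = 0.3127
Sum ≈ 2.0789 → 2.079 bits.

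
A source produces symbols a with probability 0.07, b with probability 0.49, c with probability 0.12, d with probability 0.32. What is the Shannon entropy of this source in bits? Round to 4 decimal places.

H = −Σ pᵢ log₂ pᵢ.
−0.07·log₂(0.07) = 0.2686
−0.49·log₂(0.49) = 0.5043
−0.12·log₂(0.12) = 0.3671
−0.32·log₂(0.32) = 0.5260
Sum ≈ 1.6659 → 1.6659 bits.

1.6659 bits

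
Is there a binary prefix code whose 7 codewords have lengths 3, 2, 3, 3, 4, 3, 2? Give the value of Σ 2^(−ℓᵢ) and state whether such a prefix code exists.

With common denominator 2^4 = 16: Σ 2^(−ℓᵢ) = 2/16 + 4/16 + 2/16 + 2/16 + 1/16 + 2/16 + 4/16 = 17/16 = 1.0625.
Kraft's inequality requires Σ ≤ 1; here Σ = 1.0625 > 1, so no such prefix code exists.

1.0625; no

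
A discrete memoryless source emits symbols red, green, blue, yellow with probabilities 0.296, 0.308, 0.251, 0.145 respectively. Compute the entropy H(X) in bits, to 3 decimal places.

H = −Σ pᵢ log₂ pᵢ.
−0.296·log₂(0.296) = 0.5199
−0.308·log₂(0.308) = 0.5233
−0.251·log₂(0.251) = 0.5006
−0.145·log₂(0.145) = 0.4040
Sum ≈ 1.9477 → 1.948 bits.

1.948 bits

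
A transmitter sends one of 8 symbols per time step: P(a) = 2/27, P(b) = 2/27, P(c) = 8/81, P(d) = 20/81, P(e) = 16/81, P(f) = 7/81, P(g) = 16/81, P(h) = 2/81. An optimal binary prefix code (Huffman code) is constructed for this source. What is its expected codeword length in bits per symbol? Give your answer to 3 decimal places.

Repeatedly combine the two least-probable nodes; the expected code length is the sum of the merged weights.
merge 2/81 + 2/27 → 8/81
merge 2/27 + 7/81 → 13/81
merge 8/81 + 8/81 → 16/81
merge 13/81 + 16/81 → 29/81
merge 16/81 + 16/81 → 32/81
merge 20/81 + 29/81 → 49/81
merge 32/81 + 49/81 → 1
L = 8/81 + 13/81 + 16/81 + 29/81 + 32/81 + 49/81 + 1 = 76/27 ≈ 2.815 bits/symbol.

2.815 bits/symbol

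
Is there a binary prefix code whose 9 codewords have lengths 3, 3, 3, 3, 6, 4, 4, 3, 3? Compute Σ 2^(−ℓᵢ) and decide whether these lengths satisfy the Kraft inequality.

0.890625; yes

With common denominator 2^6 = 64: Σ 2^(−ℓᵢ) = 8/64 + 8/64 + 8/64 + 8/64 + 1/64 + 4/64 + 4/64 + 8/64 + 8/64 = 57/64 = 0.890625.
Kraft's inequality requires Σ ≤ 1; here Σ = 0.890625 ≤ 1, so such a prefix code exists.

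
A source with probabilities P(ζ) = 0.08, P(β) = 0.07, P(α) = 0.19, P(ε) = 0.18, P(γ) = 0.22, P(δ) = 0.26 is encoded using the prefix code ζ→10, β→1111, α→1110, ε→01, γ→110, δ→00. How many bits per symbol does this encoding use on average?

L̄ = Σ pᵢ·ℓᵢ = 0.08·2 + 0.07·4 + 0.19·4 + 0.18·2 + 0.22·3 + 0.26·2 = 2.74 bits/symbol.

2.74 bits/symbol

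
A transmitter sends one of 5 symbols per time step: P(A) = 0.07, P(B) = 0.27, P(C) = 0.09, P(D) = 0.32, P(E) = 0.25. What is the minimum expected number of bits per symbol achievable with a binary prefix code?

2.16 bits/symbol

Repeatedly combine the two least-probable nodes; the expected code length is the sum of the merged weights.
merge 7/100 + 9/100 → 4/25
merge 4/25 + 1/4 → 41/100
merge 27/100 + 8/25 → 59/100
merge 41/100 + 59/100 → 1
L = 4/25 + 41/100 + 59/100 + 1 = 54/25 = 2.16 bits/symbol.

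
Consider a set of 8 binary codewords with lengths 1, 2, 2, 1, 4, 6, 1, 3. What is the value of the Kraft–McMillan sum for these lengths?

2.203125

With common denominator 2^6 = 64: Σ 2^(−ℓᵢ) = 32/64 + 16/64 + 16/64 + 32/64 + 4/64 + 1/64 + 32/64 + 8/64 = 141/64 = 2.203125.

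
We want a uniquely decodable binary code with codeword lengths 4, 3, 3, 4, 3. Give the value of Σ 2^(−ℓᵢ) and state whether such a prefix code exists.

0.5; yes

With common denominator 2^4 = 16: Σ 2^(−ℓᵢ) = 1/16 + 2/16 + 2/16 + 1/16 + 2/16 = 8/16 = 0.5.
Kraft's inequality requires Σ ≤ 1; here Σ = 0.5 ≤ 1, so such a prefix code exists.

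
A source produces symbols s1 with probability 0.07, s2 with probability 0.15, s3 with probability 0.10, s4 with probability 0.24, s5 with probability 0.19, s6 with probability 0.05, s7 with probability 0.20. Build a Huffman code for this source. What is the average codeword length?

2.68 bits/symbol

Repeatedly combine the two least-probable nodes; the expected code length is the sum of the merged weights.
merge 1/20 + 7/100 → 3/25
merge 1/10 + 3/25 → 11/50
merge 3/20 + 19/100 → 17/50
merge 1/5 + 11/50 → 21/50
merge 6/25 + 17/50 → 29/50
merge 21/50 + 29/50 → 1
L = 3/25 + 11/50 + 17/50 + 21/50 + 29/50 + 1 = 67/25 = 2.68 bits/symbol.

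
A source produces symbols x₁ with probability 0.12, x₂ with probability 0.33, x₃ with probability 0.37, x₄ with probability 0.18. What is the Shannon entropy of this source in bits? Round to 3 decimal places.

1.871 bits

H = −Σ pᵢ log₂ pᵢ.
−0.12·log₂(0.12) = 0.3671
−0.33·log₂(0.33) = 0.5278
−0.37·log₂(0.37) = 0.5307
−0.18·log₂(0.18) = 0.4453
Sum ≈ 1.8709 → 1.871 bits.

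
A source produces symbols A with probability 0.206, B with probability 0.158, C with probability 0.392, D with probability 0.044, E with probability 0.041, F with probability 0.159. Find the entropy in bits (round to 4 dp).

H = −Σ pᵢ log₂ pᵢ.
−0.206·log₂(0.206) = 0.4695
−0.158·log₂(0.158) = 0.4206
−0.392·log₂(0.392) = 0.5296
−0.044·log₂(0.044) = 0.1983
−0.041·log₂(0.041) = 0.1889
−0.159·log₂(0.159) = 0.4218
Sum ≈ 2.2288 → 2.2288 bits.

2.2288 bits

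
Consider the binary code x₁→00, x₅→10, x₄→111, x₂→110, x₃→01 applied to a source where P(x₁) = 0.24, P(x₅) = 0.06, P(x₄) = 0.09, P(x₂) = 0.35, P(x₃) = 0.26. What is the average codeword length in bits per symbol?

L̄ = Σ pᵢ·ℓᵢ = 0.24·2 + 0.06·2 + 0.09·3 + 0.35·3 + 0.26·2 = 2.44 bits/symbol.

2.44 bits/symbol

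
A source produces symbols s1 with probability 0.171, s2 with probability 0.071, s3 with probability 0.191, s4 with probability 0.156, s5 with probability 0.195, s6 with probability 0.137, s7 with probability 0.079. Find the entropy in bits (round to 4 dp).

H = −Σ pᵢ log₂ pᵢ.
−0.171·log₂(0.171) = 0.4357
−0.071·log₂(0.071) = 0.2709
−0.191·log₂(0.191) = 0.4562
−0.156·log₂(0.156) = 0.4181
−0.195·log₂(0.195) = 0.4599
−0.137·log₂(0.137) = 0.3929
−0.079·log₂(0.079) = 0.2893
Sum ≈ 2.7230 → 2.7230 bits.

2.7230 bits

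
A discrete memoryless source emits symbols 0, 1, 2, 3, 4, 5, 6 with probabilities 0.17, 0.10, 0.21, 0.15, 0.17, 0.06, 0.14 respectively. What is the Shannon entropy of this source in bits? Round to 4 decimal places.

H = −Σ pᵢ log₂ pᵢ.
−0.17·log₂(0.17) = 0.4346
−0.10·log₂(0.10) = 0.3322
−0.21·log₂(0.21) = 0.4728
−0.15·log₂(0.15) = 0.4105
−0.17·log₂(0.17) = 0.4346
−0.06·log₂(0.06) = 0.2435
−0.14·log₂(0.14) = 0.3971
Sum ≈ 2.7254 → 2.7254 bits.

2.7254 bits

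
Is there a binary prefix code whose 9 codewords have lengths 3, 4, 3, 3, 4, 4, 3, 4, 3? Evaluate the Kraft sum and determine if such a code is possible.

With common denominator 2^4 = 16: Σ 2^(−ℓᵢ) = 2/16 + 1/16 + 2/16 + 2/16 + 1/16 + 1/16 + 2/16 + 1/16 + 2/16 = 14/16 = 0.875.
Kraft's inequality requires Σ ≤ 1; here Σ = 0.875 ≤ 1, so such a prefix code exists.

0.875; yes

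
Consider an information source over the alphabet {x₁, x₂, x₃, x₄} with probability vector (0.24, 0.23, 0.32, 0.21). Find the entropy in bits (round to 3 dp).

H = −Σ pᵢ log₂ pᵢ.
−0.24·log₂(0.24) = 0.4941
−0.23·log₂(0.23) = 0.4877
−0.32·log₂(0.32) = 0.5260
−0.21·log₂(0.21) = 0.4728
Sum ≈ 1.9807 → 1.981 bits.

1.981 bits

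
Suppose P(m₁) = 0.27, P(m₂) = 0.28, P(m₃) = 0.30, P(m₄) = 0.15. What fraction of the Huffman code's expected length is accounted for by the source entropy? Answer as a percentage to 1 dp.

Entropy H = −Σ p log₂ p ≈ 1.9559 bits.
Huffman merges: 3/20+27/100→21/50; 7/25+3/10→29/50; 21/50+29/50→1. L = 2 ≈ 2.0000.
Efficiency = H/L = 1.9559/2.0000 = 97.8%.

97.8%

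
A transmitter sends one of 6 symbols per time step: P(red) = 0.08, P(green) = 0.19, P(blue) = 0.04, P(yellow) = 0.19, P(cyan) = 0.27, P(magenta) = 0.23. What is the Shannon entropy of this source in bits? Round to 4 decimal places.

H = −Σ pᵢ log₂ pᵢ.
−0.08·log₂(0.08) = 0.2915
−0.19·log₂(0.19) = 0.4552
−0.04·log₂(0.04) = 0.1858
−0.19·log₂(0.19) = 0.4552
−0.27·log₂(0.27) = 0.5100
−0.23·log₂(0.23) = 0.4877
Sum ≈ 2.3854 → 2.3854 bits.

2.3854 bits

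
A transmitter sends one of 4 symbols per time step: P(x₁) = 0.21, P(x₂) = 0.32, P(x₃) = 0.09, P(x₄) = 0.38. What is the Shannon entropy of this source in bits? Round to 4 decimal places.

1.8420 bits

H = −Σ pᵢ log₂ pᵢ.
−0.21·log₂(0.21) = 0.4728
−0.32·log₂(0.32) = 0.5260
−0.09·log₂(0.09) = 0.3127
−0.38·log₂(0.38) = 0.5305
Sum ≈ 1.8420 → 1.8420 bits.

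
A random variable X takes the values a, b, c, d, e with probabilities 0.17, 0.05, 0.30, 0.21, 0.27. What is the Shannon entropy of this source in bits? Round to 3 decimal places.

H = −Σ pᵢ log₂ pᵢ.
−0.17·log₂(0.17) = 0.4346
−0.05·log₂(0.05) = 0.2161
−0.30·log₂(0.30) = 0.5211
−0.21·log₂(0.21) = 0.4728
−0.27·log₂(0.27) = 0.5100
Sum ≈ 2.1546 → 2.155 bits.

2.155 bits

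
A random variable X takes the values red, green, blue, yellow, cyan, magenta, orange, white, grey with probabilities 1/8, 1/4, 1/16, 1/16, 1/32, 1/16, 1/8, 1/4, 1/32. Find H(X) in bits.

Each probability is a power of 1/2, so log₂(1/p) is an integer.
H = Σ p·log₂(1/p) = 1/8·3 + 1/4·2 + 1/16·4 + 1/16·4 + 1/32·5 + 1/16·4 + 1/8·3 + 1/4·2 + 1/32·5 = 2.8125 bits.

2.8125 bits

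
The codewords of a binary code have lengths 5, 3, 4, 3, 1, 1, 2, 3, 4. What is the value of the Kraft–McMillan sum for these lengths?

1.78125

With common denominator 2^5 = 32: Σ 2^(−ℓᵢ) = 1/32 + 4/32 + 2/32 + 4/32 + 16/32 + 16/32 + 8/32 + 4/32 + 2/32 = 57/32 = 1.78125.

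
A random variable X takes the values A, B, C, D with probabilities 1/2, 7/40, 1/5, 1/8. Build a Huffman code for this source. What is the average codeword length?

1.8 bits/symbol

Repeatedly combine the two least-probable nodes; the expected code length is the sum of the merged weights.
merge 1/8 + 7/40 → 3/10
merge 1/5 + 3/10 → 1/2
merge 1/2 + 1/2 → 1
L = 3/10 + 1/2 + 1 = 9/5 = 1.8 bits/symbol.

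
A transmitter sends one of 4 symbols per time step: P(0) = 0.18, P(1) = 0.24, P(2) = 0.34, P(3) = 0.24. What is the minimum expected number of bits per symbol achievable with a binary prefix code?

2 bits/symbol

Repeatedly combine the two least-probable nodes; the expected code length is the sum of the merged weights.
merge 9/50 + 6/25 → 21/50
merge 6/25 + 17/50 → 29/50
merge 21/50 + 29/50 → 1
L = 21/50 + 29/50 + 1 = 2 bits/symbol.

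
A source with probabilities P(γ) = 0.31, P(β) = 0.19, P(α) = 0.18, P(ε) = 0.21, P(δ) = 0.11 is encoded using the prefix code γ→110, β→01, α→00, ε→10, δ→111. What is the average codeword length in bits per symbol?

L̄ = Σ pᵢ·ℓᵢ = 0.31·3 + 0.19·2 + 0.18·2 + 0.21·2 + 0.11·3 = 2.42 bits/symbol.

2.42 bits/symbol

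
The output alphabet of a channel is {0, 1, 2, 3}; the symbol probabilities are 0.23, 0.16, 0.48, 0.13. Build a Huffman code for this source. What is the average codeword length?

Repeatedly combine the two least-probable nodes; the expected code length is the sum of the merged weights.
merge 13/100 + 4/25 → 29/100
merge 23/100 + 29/100 → 13/25
merge 12/25 + 13/25 → 1
L = 29/100 + 13/25 + 1 = 181/100 = 1.81 bits/symbol.

1.81 bits/symbol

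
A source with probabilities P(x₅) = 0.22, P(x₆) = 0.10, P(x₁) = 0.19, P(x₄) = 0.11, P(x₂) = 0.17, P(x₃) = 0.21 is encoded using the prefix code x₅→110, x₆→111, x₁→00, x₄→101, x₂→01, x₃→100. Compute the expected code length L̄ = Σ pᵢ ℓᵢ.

L̄ = Σ pᵢ·ℓᵢ = 0.22·3 + 0.10·3 + 0.19·2 + 0.11·3 + 0.17·2 + 0.21·3 = 2.64 bits/symbol.

2.64 bits/symbol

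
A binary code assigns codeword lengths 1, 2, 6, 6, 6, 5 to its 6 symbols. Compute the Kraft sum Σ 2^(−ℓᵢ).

With common denominator 2^6 = 64: Σ 2^(−ℓᵢ) = 32/64 + 16/64 + 1/64 + 1/64 + 1/64 + 2/64 = 53/64 = 0.828125.

0.828125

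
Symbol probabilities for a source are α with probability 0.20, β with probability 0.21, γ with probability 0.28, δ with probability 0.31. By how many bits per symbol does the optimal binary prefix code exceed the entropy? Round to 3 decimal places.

0.025 bits

Entropy H = −Σ p log₂ p ≈ 1.9752 bits.
Huffman merges: 1/5+21/100→41/100; 7/25+31/100→59/100; 41/100+59/100→1. L = 2 ≈ 2.0000.
L − H = 2.0000 − 1.9752 = 0.025 bits.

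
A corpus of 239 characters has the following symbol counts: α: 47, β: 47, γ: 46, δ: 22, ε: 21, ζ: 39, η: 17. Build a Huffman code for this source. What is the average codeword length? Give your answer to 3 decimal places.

Probabilities are the counts divided by 239.
Repeatedly combine the two least-probable nodes; the expected code length is the sum of the merged weights.
merge 17/239 + 21/239 → 38/239
merge 22/239 + 38/239 → 60/239
merge 39/239 + 46/239 → 85/239
merge 47/239 + 47/239 → 94/239
merge 60/239 + 85/239 → 145/239
merge 94/239 + 145/239 → 1
L = 38/239 + 60/239 + 85/239 + 94/239 + 145/239 + 1 = 661/239 ≈ 2.766 bits/symbol.

2.766 bits/symbol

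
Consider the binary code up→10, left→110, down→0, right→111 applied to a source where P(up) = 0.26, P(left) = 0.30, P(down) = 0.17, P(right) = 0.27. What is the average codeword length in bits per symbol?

L̄ = Σ pᵢ·ℓᵢ = 0.26·2 + 0.30·3 + 0.17·1 + 0.27·3 = 2.4 bits/symbol.

2.4 bits/symbol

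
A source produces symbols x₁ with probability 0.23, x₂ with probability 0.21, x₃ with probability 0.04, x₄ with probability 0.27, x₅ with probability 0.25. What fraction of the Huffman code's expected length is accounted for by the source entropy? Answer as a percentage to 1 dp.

Entropy H = −Σ p log₂ p ≈ 2.1563 bits.
Huffman merges: 1/25+21/100→1/4; 23/100+1/4→12/25; 1/4+27/100→13/25; 12/25+13/25→1. L = 9/4 ≈ 2.2500.
Efficiency = H/L = 2.1563/2.2500 = 95.8%.

95.8%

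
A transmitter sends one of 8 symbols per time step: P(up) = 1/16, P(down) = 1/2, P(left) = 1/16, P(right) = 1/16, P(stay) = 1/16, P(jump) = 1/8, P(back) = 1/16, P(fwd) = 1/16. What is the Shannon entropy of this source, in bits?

Each probability is a power of 1/2, so log₂(1/p) is an integer.
H = Σ p·log₂(1/p) = 1/16·4 + 1/2·1 + 1/16·4 + 1/16·4 + 1/16·4 + 1/8·3 + 1/16·4 + 1/16·4 = 2.375 bits.

2.375 bits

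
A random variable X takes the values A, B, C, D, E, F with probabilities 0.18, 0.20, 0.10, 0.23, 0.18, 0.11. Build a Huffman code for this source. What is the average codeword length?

Repeatedly combine the two least-probable nodes; the expected code length is the sum of the merged weights.
merge 1/10 + 11/100 → 21/100
merge 9/50 + 9/50 → 9/25
merge 1/5 + 21/100 → 41/100
merge 23/100 + 9/25 → 59/100
merge 41/100 + 59/100 → 1
L = 21/100 + 9/25 + 41/100 + 59/100 + 1 = 257/100 = 2.57 bits/symbol.

2.57 bits/symbol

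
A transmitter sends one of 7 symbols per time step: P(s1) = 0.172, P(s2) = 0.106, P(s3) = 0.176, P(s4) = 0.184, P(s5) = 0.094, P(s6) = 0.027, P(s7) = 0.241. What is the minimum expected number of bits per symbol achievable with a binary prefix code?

Repeatedly combine the two least-probable nodes; the expected code length is the sum of the merged weights.
merge 27/1000 + 47/500 → 121/1000
merge 53/500 + 121/1000 → 227/1000
merge 43/250 + 22/125 → 87/250
merge 23/125 + 227/1000 → 411/1000
merge 241/1000 + 87/250 → 589/1000
merge 411/1000 + 589/1000 → 1
L = 121/1000 + 227/1000 + 87/250 + 411/1000 + 589/1000 + 1 = 337/125 = 2.696 bits/symbol.

2.696 bits/symbol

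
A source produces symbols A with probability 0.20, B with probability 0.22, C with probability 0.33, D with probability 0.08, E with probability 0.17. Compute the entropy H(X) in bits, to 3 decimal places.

H = −Σ pᵢ log₂ pᵢ.
−0.20·log₂(0.20) = 0.4644
−0.22·log₂(0.22) = 0.4806
−0.33·log₂(0.33) = 0.5278
−0.08·log₂(0.08) = 0.2915
−0.17·log₂(0.17) = 0.4346
Sum ≈ 2.1989 → 2.199 bits.

2.199 bits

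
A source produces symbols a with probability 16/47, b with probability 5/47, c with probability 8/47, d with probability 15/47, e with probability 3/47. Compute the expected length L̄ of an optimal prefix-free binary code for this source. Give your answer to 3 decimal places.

Repeatedly combine the two least-probable nodes; the expected code length is the sum of the merged weights.
merge 3/47 + 5/47 → 8/47
merge 8/47 + 8/47 → 16/47
merge 15/47 + 16/47 → 31/47
merge 16/47 + 31/47 → 1
L = 8/47 + 16/47 + 31/47 + 1 = 102/47 ≈ 2.170 bits/symbol.

2.170 bits/symbol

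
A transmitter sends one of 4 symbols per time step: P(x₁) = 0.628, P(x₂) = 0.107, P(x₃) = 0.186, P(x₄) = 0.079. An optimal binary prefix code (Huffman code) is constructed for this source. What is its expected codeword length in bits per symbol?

Repeatedly combine the two least-probable nodes; the expected code length is the sum of the merged weights.
merge 79/1000 + 107/1000 → 93/500
merge 93/500 + 93/500 → 93/250
merge 93/250 + 157/250 → 1
L = 93/500 + 93/250 + 1 = 779/500 = 1.558 bits/symbol.

1.558 bits/symbol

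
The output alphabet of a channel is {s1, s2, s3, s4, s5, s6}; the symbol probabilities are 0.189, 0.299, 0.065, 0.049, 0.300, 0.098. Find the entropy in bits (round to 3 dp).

2.294 bits

H = −Σ pᵢ log₂ pᵢ.
−0.189·log₂(0.189) = 0.4543
−0.299·log₂(0.299) = 0.5208
−0.065·log₂(0.065) = 0.2563
−0.049·log₂(0.049) = 0.2132
−0.300·log₂(0.300) = 0.5211
−0.098·log₂(0.098) = 0.3284
Sum ≈ 2.2941 → 2.294 bits.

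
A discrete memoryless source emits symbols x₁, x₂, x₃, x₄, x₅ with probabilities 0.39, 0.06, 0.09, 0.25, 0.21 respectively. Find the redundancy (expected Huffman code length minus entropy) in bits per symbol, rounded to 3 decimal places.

0.061 bits

Entropy H = −Σ p log₂ p ≈ 2.0588 bits.
Huffman merges: 3/50+9/100→3/20; 3/20+21/100→9/25; 1/4+9/25→61/100; 39/100+61/100→1. L = 53/25 ≈ 2.1200.
L − H = 2.1200 − 2.0588 = 0.061 bits.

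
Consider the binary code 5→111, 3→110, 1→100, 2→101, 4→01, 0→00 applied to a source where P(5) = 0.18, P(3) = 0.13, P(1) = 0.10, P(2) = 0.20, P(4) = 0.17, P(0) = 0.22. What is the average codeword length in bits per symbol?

L̄ = Σ pᵢ·ℓᵢ = 0.18·3 + 0.13·3 + 0.10·3 + 0.20·3 + 0.17·2 + 0.22·2 = 2.61 bits/symbol.

2.61 bits/symbol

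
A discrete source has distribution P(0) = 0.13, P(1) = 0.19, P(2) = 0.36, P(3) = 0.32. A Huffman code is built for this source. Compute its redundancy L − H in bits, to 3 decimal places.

Entropy H = −Σ p log₂ p ≈ 1.8945 bits.
Huffman merges: 13/100+19/100→8/25; 8/25+8/25→16/25; 9/25+16/25→1. L = 49/25 ≈ 1.9600.
L − H = 1.9600 − 1.8945 = 0.065 bits.

0.065 bits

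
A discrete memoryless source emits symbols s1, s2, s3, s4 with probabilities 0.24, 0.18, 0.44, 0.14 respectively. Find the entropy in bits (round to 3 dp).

H = −Σ pᵢ log₂ pᵢ.
−0.24·log₂(0.24) = 0.4941
−0.18·log₂(0.18) = 0.4453
−0.44·log₂(0.44) = 0.5211
−0.14·log₂(0.14) = 0.3971
Sum ≈ 1.8577 → 1.858 bits.

1.858 bits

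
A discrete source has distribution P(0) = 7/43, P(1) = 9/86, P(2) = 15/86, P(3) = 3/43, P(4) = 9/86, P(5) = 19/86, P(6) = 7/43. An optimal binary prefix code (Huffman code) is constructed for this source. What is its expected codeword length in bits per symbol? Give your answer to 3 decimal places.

Repeatedly combine the two least-probable nodes; the expected code length is the sum of the merged weights.
merge 3/43 + 9/86 → 15/86
merge 9/86 + 7/43 → 23/86
merge 7/43 + 15/86 → 29/86
merge 15/86 + 19/86 → 17/43
merge 23/86 + 29/86 → 26/43
merge 17/43 + 26/43 → 1
L = 15/86 + 23/86 + 29/86 + 17/43 + 26/43 + 1 = 239/86 ≈ 2.779 bits/symbol.

2.779 bits/symbol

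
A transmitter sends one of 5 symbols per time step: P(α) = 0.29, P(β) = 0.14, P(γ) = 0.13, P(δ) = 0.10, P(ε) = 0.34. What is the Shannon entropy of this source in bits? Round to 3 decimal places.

H = −Σ pᵢ log₂ pᵢ.
−0.29·log₂(0.29) = 0.5179
−0.14·log₂(0.14) = 0.3971
−0.13·log₂(0.13) = 0.3826
−0.10·log₂(0.10) = 0.3322
−0.34·log₂(0.34) = 0.5292
Sum ≈ 2.1590 → 2.159 bits.

2.159 bits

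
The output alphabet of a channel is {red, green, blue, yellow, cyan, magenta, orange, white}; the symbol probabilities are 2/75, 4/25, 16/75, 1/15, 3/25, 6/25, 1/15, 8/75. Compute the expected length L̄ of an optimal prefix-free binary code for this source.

Repeatedly combine the two least-probable nodes; the expected code length is the sum of the merged weights.
merge 2/75 + 1/15 → 7/75
merge 1/15 + 7/75 → 4/25
merge 8/75 + 3/25 → 17/75
merge 4/25 + 4/25 → 8/25
merge 16/75 + 17/75 → 11/25
merge 6/25 + 8/25 → 14/25
merge 11/25 + 14/25 → 1
L = 7/75 + 4/25 + 17/75 + 8/25 + 11/25 + 14/25 + 1 = 14/5 = 2.8 bits/symbol.

2.8 bits/symbol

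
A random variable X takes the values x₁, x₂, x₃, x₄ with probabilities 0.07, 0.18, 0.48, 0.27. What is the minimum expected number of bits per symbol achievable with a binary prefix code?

1.77 bits/symbol

Repeatedly combine the two least-probable nodes; the expected code length is the sum of the merged weights.
merge 7/100 + 9/50 → 1/4
merge 1/4 + 27/100 → 13/25
merge 12/25 + 13/25 → 1
L = 1/4 + 13/25 + 1 = 177/100 = 1.77 bits/symbol.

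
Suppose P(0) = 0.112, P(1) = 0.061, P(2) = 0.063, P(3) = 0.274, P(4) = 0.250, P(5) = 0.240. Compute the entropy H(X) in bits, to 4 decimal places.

2.3571 bits

H = −Σ pᵢ log₂ pᵢ.
−0.112·log₂(0.112) = 0.3537
−0.061·log₂(0.061) = 0.2461
−0.063·log₂(0.063) = 0.2513
−0.274·log₂(0.274) = 0.5118
−0.250·log₂(0.250) = 0.5000
−0.240·log₂(0.240) = 0.4941
Sum ≈ 2.3571 → 2.3571 bits.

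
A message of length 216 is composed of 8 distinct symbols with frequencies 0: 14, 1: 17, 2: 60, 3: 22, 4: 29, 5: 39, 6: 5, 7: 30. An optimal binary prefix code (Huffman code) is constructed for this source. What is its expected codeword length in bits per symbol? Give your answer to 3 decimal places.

2.796 bits/symbol

Probabilities are the counts divided by 216.
Repeatedly combine the two least-probable nodes; the expected code length is the sum of the merged weights.
merge 5/216 + 7/108 → 19/216
merge 17/216 + 19/216 → 1/6
merge 11/108 + 29/216 → 17/72
merge 5/36 + 1/6 → 11/36
merge 13/72 + 17/72 → 5/12
merge 5/18 + 11/36 → 7/12
merge 5/12 + 7/12 → 1
L = 19/216 + 1/6 + 17/72 + 11/36 + 5/12 + 7/12 + 1 = 151/54 ≈ 2.796 bits/symbol.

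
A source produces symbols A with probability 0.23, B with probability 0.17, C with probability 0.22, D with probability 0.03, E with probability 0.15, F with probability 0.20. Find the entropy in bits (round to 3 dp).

H = −Σ pᵢ log₂ pᵢ.
−0.23·log₂(0.23) = 0.4877
−0.17·log₂(0.17) = 0.4346
−0.22·log₂(0.22) = 0.4806
−0.03·log₂(0.03) = 0.1518
−0.15·log₂(0.15) = 0.4105
−0.20·log₂(0.20) = 0.4644
Sum ≈ 2.4295 → 2.430 bits.

2.430 bits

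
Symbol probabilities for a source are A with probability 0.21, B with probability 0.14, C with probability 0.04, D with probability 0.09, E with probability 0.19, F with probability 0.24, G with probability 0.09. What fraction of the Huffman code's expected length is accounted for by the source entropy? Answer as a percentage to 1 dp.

98.1%

Entropy H = −Σ p log₂ p ≈ 2.6304 bits.
Huffman merges: 1/25+9/100→13/100; 9/100+13/100→11/50; 7/50+19/100→33/100; 21/100+11/50→43/100; 6/25+33/100→57/100; 43/100+57/100→1. L = 67/25 ≈ 2.6800.
Efficiency = H/L = 2.6304/2.6800 = 98.1%.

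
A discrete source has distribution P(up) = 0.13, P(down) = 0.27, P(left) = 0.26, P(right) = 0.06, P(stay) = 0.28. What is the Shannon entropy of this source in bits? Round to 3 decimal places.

2.156 bits

H = −Σ pᵢ log₂ pᵢ.
−0.13·log₂(0.13) = 0.3826
−0.27·log₂(0.27) = 0.5100
−0.26·log₂(0.26) = 0.5053
−0.06·log₂(0.06) = 0.2435
−0.28·log₂(0.28) = 0.5142
Sum ≈ 2.1557 → 2.156 bits.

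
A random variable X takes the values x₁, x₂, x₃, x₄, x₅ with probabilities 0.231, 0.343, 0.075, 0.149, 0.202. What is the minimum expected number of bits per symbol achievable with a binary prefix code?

2.224 bits/symbol

Repeatedly combine the two least-probable nodes; the expected code length is the sum of the merged weights.
merge 3/40 + 149/1000 → 28/125
merge 101/500 + 28/125 → 213/500
merge 231/1000 + 343/1000 → 287/500
merge 213/500 + 287/500 → 1
L = 28/125 + 213/500 + 287/500 + 1 = 278/125 = 2.224 bits/symbol.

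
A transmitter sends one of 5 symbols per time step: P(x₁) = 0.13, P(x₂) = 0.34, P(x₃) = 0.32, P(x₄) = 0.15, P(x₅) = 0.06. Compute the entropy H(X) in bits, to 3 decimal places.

2.092 bits

H = −Σ pᵢ log₂ pᵢ.
−0.13·log₂(0.13) = 0.3826
−0.34·log₂(0.34) = 0.5292
−0.32·log₂(0.32) = 0.5260
−0.15·log₂(0.15) = 0.4105
−0.06·log₂(0.06) = 0.2435
Sum ≈ 2.0919 → 2.092 bits.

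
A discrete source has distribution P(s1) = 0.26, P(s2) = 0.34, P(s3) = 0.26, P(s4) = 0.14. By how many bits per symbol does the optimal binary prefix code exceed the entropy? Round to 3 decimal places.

0.063 bits

Entropy H = −Σ p log₂ p ≈ 1.9369 bits.
Huffman merges: 7/50+13/50→2/5; 13/50+17/50→3/5; 2/5+3/5→1. L = 2 ≈ 2.0000.
L − H = 2.0000 − 1.9369 = 0.063 bits.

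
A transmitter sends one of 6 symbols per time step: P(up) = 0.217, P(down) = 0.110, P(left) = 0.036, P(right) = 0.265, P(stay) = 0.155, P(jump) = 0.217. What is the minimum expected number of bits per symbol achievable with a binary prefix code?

Repeatedly combine the two least-probable nodes; the expected code length is the sum of the merged weights.
merge 9/250 + 11/100 → 73/500
merge 73/500 + 31/200 → 301/1000
merge 217/1000 + 217/1000 → 217/500
merge 53/200 + 301/1000 → 283/500
merge 217/500 + 283/500 → 1
L = 73/500 + 301/1000 + 217/500 + 283/500 + 1 = 2447/1000 = 2.447 bits/symbol.

2.447 bits/symbol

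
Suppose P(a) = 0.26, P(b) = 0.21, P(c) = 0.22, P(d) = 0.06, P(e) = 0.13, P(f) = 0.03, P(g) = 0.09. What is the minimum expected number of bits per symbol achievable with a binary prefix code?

2.58 bits/symbol

Repeatedly combine the two least-probable nodes; the expected code length is the sum of the merged weights.
merge 3/100 + 3/50 → 9/100
merge 9/100 + 9/100 → 9/50
merge 13/100 + 9/50 → 31/100
merge 21/100 + 11/50 → 43/100
merge 13/50 + 31/100 → 57/100
merge 43/100 + 57/100 → 1
L = 9/100 + 9/50 + 31/100 + 43/100 + 57/100 + 1 = 129/50 = 2.58 bits/symbol.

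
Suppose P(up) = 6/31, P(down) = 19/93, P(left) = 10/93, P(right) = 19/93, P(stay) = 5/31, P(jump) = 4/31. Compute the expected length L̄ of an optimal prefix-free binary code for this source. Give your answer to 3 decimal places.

2.591 bits/symbol

Repeatedly combine the two least-probable nodes; the expected code length is the sum of the merged weights.
merge 10/93 + 4/31 → 22/93
merge 5/31 + 6/31 → 11/31
merge 19/93 + 19/93 → 38/93
merge 22/93 + 11/31 → 55/93
merge 38/93 + 55/93 → 1
L = 22/93 + 11/31 + 38/93 + 55/93 + 1 = 241/93 ≈ 2.591 bits/symbol.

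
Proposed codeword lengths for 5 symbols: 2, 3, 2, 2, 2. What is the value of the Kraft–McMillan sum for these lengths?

With common denominator 2^3 = 8: Σ 2^(−ℓᵢ) = 2/8 + 1/8 + 2/8 + 2/8 + 2/8 = 9/8 = 1.125.

1.125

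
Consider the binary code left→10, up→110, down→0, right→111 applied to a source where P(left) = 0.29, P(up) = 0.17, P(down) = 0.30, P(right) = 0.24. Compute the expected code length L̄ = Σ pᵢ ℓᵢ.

L̄ = Σ pᵢ·ℓᵢ = 0.29·2 + 0.17·3 + 0.30·1 + 0.24·3 = 2.11 bits/symbol.

2.11 bits/symbol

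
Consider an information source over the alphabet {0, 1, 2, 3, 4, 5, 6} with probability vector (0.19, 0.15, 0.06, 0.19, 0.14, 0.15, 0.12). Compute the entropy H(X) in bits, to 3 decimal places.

2.739 bits

H = −Σ pᵢ log₂ pᵢ.
−0.19·log₂(0.19) = 0.4552
−0.15·log₂(0.15) = 0.4105
−0.06·log₂(0.06) = 0.2435
−0.19·log₂(0.19) = 0.4552
−0.14·log₂(0.14) = 0.3971
−0.15·log₂(0.15) = 0.4105
−0.12·log₂(0.12) = 0.3671
Sum ≈ 2.7393 → 2.739 bits.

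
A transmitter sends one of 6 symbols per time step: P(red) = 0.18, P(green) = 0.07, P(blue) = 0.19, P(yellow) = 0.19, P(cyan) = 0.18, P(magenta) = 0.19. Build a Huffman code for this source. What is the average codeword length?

Repeatedly combine the two least-probable nodes; the expected code length is the sum of the merged weights.
merge 7/100 + 9/50 → 1/4
merge 9/50 + 19/100 → 37/100
merge 19/100 + 19/100 → 19/50
merge 1/4 + 37/100 → 31/50
merge 19/50 + 31/50 → 1
L = 1/4 + 37/100 + 19/50 + 31/50 + 1 = 131/50 = 2.62 bits/symbol.

2.62 bits/symbol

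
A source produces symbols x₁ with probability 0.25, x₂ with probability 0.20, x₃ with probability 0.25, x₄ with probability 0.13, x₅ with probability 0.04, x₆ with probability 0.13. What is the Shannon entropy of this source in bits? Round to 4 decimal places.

H = −Σ pᵢ log₂ pᵢ.
−0.25·log₂(0.25) = 0.5000
−0.20·log₂(0.20) = 0.4644
−0.25·log₂(0.25) = 0.5000
−0.13·log₂(0.13) = 0.3826
−0.04·log₂(0.04) = 0.1858
−0.13·log₂(0.13) = 0.3826
Sum ≈ 2.4154 → 2.4154 bits.

2.4154 bits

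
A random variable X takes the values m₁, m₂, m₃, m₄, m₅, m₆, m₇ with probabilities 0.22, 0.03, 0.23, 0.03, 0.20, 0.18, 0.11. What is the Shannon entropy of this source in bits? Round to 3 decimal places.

H = −Σ pᵢ log₂ pᵢ.
−0.22·log₂(0.22) = 0.4806
−0.03·log₂(0.03) = 0.1518
−0.23·log₂(0.23) = 0.4877
−0.03·log₂(0.03) = 0.1518
−0.20·log₂(0.20) = 0.4644
−0.18·log₂(0.18) = 0.4453
−0.11·log₂(0.11) = 0.3503
Sum ≈ 2.5318 → 2.532 bits.

2.532 bits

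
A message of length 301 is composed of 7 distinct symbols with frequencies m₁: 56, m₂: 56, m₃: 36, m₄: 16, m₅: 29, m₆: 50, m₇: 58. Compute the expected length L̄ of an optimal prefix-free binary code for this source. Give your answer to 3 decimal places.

2.771 bits/symbol

Probabilities are the counts divided by 301.
Repeatedly combine the two least-probable nodes; the expected code length is the sum of the merged weights.
merge 16/301 + 29/301 → 45/301
merge 36/301 + 45/301 → 81/301
merge 50/301 + 8/43 → 106/301
merge 8/43 + 58/301 → 114/301
merge 81/301 + 106/301 → 187/301
merge 114/301 + 187/301 → 1
L = 45/301 + 81/301 + 106/301 + 114/301 + 187/301 + 1 = 834/301 ≈ 2.771 bits/symbol.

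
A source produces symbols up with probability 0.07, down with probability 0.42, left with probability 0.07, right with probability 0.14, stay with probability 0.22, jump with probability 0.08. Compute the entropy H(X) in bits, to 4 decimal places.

H = −Σ pᵢ log₂ pᵢ.
−0.07·log₂(0.07) = 0.2686
−0.42·log₂(0.42) = 0.5256
−0.07·log₂(0.07) = 0.2686
−0.14·log₂(0.14) = 0.3971
−0.22·log₂(0.22) = 0.4806
−0.08·log₂(0.08) = 0.2915
Sum ≈ 2.2319 → 2.2319 bits.

2.2319 bits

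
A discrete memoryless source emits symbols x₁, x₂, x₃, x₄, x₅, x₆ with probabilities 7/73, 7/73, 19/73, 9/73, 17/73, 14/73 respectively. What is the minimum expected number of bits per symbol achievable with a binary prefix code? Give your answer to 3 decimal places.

2.507 bits/symbol

Repeatedly combine the two least-probable nodes; the expected code length is the sum of the merged weights.
merge 7/73 + 7/73 → 14/73
merge 9/73 + 14/73 → 23/73
merge 14/73 + 17/73 → 31/73
merge 19/73 + 23/73 → 42/73
merge 31/73 + 42/73 → 1
L = 14/73 + 23/73 + 31/73 + 42/73 + 1 = 183/73 ≈ 2.507 bits/symbol.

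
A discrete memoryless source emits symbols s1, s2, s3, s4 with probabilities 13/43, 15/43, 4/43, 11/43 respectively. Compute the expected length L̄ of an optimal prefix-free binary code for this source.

2 bits/symbol

Repeatedly combine the two least-probable nodes; the expected code length is the sum of the merged weights.
merge 4/43 + 11/43 → 15/43
merge 13/43 + 15/43 → 28/43
merge 15/43 + 28/43 → 1
L = 15/43 + 28/43 + 1 = 2 bits/symbol.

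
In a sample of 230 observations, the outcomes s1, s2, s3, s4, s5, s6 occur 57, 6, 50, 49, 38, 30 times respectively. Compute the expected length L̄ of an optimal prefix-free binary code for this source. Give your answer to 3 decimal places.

2.478 bits/symbol

Probabilities are the counts divided by 230.
Repeatedly combine the two least-probable nodes; the expected code length is the sum of the merged weights.
merge 3/115 + 3/23 → 18/115
merge 18/115 + 19/115 → 37/115
merge 49/230 + 5/23 → 99/230
merge 57/230 + 37/115 → 131/230
merge 99/230 + 131/230 → 1
L = 18/115 + 37/115 + 99/230 + 131/230 + 1 = 57/23 ≈ 2.478 bits/symbol.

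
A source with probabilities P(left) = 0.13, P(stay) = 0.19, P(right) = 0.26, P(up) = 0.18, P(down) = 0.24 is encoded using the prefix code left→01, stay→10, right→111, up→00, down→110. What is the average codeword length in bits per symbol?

2.5 bits/symbol

L̄ = Σ pᵢ·ℓᵢ = 0.13·2 + 0.19·2 + 0.26·3 + 0.18·2 + 0.24·3 = 2.5 bits/symbol.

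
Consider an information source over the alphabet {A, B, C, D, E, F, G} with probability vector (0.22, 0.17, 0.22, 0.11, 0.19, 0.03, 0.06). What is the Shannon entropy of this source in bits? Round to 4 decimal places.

2.5965 bits

H = −Σ pᵢ log₂ pᵢ.
−0.22·log₂(0.22) = 0.4806
−0.17·log₂(0.17) = 0.4346
−0.22·log₂(0.22) = 0.4806
−0.11·log₂(0.11) = 0.3503
−0.19·log₂(0.19) = 0.4552
−0.03·log₂(0.03) = 0.1518
−0.06·log₂(0.06) = 0.2435
Sum ≈ 2.5965 → 2.5965 bits.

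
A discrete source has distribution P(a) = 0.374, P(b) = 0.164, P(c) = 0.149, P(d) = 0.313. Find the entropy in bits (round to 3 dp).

H = −Σ pᵢ log₂ pᵢ.
−0.374·log₂(0.374) = 0.5307
−0.164·log₂(0.164) = 0.4278
−0.149·log₂(0.149) = 0.4092
−0.313·log₂(0.313) = 0.5245
Sum ≈ 1.8922 → 1.892 bits.

1.892 bits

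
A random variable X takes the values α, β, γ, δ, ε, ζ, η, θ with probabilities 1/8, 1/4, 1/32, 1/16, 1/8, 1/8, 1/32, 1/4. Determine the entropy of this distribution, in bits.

Each probability is a power of 1/2, so log₂(1/p) is an integer.
H = Σ p·log₂(1/p) = 1/8·3 + 1/4·2 + 1/32·5 + 1/16·4 + 1/8·3 + 1/8·3 + 1/32·5 + 1/4·2 = 2.6875 bits.

2.6875 bits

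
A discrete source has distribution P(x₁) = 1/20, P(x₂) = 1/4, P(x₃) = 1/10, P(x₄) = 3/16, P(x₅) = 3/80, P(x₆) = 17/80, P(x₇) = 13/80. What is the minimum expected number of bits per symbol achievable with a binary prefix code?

Repeatedly combine the two least-probable nodes; the expected code length is the sum of the merged weights.
merge 3/80 + 1/20 → 7/80
merge 7/80 + 1/10 → 3/16
merge 13/80 + 3/16 → 7/20
merge 3/16 + 17/80 → 2/5
merge 1/4 + 7/20 → 3/5
merge 2/5 + 3/5 → 1
L = 7/80 + 3/16 + 7/20 + 2/5 + 3/5 + 1 = 21/8 = 2.625 bits/symbol.

2.625 bits/symbol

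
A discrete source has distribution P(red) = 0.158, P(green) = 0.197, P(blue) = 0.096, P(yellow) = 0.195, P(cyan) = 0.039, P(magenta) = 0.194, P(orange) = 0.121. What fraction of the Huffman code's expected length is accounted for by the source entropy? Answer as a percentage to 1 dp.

97.6%

Entropy H = −Σ p log₂ p ≈ 2.6770 bits.
Huffman merges: 39/1000+12/125→27/200; 121/1000+27/200→32/125; 79/500+97/500→44/125; 39/200+197/1000→49/125; 32/125+44/125→76/125; 49/125+76/125→1. L = 2743/1000 ≈ 2.7430.
Efficiency = H/L = 2.6770/2.7430 = 97.6%.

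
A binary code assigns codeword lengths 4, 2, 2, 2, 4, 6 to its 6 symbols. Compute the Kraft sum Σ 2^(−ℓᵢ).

With common denominator 2^6 = 64: Σ 2^(−ℓᵢ) = 4/64 + 16/64 + 16/64 + 16/64 + 4/64 + 1/64 = 57/64 = 0.890625.

0.890625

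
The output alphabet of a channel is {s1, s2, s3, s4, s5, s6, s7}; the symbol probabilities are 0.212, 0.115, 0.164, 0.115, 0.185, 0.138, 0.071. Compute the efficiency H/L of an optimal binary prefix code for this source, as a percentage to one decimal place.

Entropy H = −Σ p log₂ p ≈ 2.7354 bits.
Huffman merges: 71/1000+23/200→93/500; 23/200+69/500→253/1000; 41/250+37/200→349/1000; 93/500+53/250→199/500; 253/1000+349/1000→301/500; 199/500+301/500→1. L = 697/250 ≈ 2.7880.
Efficiency = H/L = 2.7354/2.7880 = 98.1%.

98.1%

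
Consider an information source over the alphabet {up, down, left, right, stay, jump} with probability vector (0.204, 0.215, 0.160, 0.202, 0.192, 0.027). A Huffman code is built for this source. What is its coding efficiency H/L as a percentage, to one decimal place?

94.8%

Entropy H = −Σ p log₂ p ≈ 2.4316 bits.
Huffman merges: 27/1000+4/25→187/1000; 187/1000+24/125→379/1000; 101/500+51/250→203/500; 43/200+379/1000→297/500; 203/500+297/500→1. L = 1283/500 ≈ 2.5660.
Efficiency = H/L = 2.4316/2.5660 = 94.8%.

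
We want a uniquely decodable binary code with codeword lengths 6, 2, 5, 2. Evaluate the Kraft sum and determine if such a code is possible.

With common denominator 2^6 = 64: Σ 2^(−ℓᵢ) = 1/64 + 16/64 + 2/64 + 16/64 = 35/64 = 0.546875.
Kraft's inequality requires Σ ≤ 1; here Σ = 0.546875 ≤ 1, so such a prefix code exists.

0.546875; yes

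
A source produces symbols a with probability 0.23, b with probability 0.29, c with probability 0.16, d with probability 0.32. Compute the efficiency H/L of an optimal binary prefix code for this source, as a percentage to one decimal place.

97.7%

Entropy H = −Σ p log₂ p ≈ 1.9546 bits.
Huffman merges: 4/25+23/100→39/100; 29/100+8/25→61/100; 39/100+61/100→1. L = 2 ≈ 2.0000.
Efficiency = H/L = 1.9546/2.0000 = 97.7%.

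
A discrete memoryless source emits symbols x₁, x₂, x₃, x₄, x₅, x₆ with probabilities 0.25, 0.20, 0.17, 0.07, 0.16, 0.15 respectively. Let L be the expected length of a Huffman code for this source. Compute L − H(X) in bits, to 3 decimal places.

0.049 bits

Entropy H = −Σ p log₂ p ≈ 2.5011 bits.
Huffman merges: 7/100+3/20→11/50; 4/25+17/100→33/100; 1/5+11/50→21/50; 1/4+33/100→29/50; 21/50+29/50→1. L = 51/20 ≈ 2.5500.
L − H = 2.5500 − 2.5011 = 0.049 bits.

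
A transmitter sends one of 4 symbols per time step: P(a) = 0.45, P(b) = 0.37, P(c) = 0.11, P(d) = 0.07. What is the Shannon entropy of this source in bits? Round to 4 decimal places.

H = −Σ pᵢ log₂ pᵢ.
−0.45·log₂(0.45) = 0.5184
−0.37·log₂(0.37) = 0.5307
−0.11·log₂(0.11) = 0.3503
−0.07·log₂(0.07) = 0.2686
Sum ≈ 1.6680 → 1.6680 bits.

1.6680 bits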